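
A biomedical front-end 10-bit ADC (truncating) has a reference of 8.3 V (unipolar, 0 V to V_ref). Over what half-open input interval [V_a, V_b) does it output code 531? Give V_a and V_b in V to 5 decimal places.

LSB = 8.3/2^10 = 8.105 mV.
V_a = V_low + 531·LSB = 4.304 V; V_b = V_low + 532·LSB = 4.31211 V.

[4.30400 V, 4.31211 V)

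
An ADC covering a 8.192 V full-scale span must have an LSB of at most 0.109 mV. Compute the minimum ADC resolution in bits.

Number of steps required ≥ 8.192 V / 0.109 mV = 75155.96.
Need 2^N ≥ 75155.96; 2^16 = 65536, 2^17 = 131072.
Minimum N = 17.

17 bits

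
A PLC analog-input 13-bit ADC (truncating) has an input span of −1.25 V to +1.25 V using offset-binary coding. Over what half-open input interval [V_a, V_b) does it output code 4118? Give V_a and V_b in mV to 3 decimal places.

LSB = 2.5/2^13 = 305.18 µV.
V_a = V_low + 4118·LSB = 0.00671387 V; V_b = V_low + 4119·LSB = 0.00701904 V.

[6.714 mV, 7.019 mV)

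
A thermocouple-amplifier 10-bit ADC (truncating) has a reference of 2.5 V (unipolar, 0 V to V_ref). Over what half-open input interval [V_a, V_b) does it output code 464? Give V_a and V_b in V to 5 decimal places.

LSB = 2.5/2^10 = 2.441 mV.
V_a = V_low + 464·LSB = 1.13281 V; V_b = V_low + 465·LSB = 1.13525 V.

[1.13281 V, 1.13525 V)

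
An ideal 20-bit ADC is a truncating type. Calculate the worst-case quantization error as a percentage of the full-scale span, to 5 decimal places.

Truncating → worst-case error = 1 LSB = V_FS/2^20, so 100/1048576 = 9.53674e-05 % of full scale.

0.00010 %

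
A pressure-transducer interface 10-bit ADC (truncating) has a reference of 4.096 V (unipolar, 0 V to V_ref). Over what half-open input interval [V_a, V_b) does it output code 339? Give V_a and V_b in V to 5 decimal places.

[1.35600 V, 1.36000 V)

LSB = 4.096/2^10 = 4.000 mV.
V_a = V_low + 339·LSB = 1.356 V; V_b = V_low + 340·LSB = 1.36 V.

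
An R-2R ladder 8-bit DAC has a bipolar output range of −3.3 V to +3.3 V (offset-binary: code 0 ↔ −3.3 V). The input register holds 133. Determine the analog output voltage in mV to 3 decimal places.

128.906 mV

LSB = 6.6 V / 2^8 = 25.781 mV.
V_out = (−3.3) + 133 × 0.0257812 V = 0.128906 V.
= 128.906 mV.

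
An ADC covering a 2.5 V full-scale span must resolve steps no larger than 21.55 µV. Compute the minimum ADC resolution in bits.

17 bits

Number of steps required ≥ 2.5 V / 21.55 µV = 116009.28.
Need 2^N ≥ 116009.28; 2^16 = 65536, 2^17 = 131072.
Minimum N = 17.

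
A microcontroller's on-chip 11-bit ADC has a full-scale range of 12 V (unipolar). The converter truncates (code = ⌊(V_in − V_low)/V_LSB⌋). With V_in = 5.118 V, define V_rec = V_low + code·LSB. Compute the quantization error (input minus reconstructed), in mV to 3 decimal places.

Step size: 12 V ÷ 2^11 = 5.859 mV.
Scaled input = 873.4720 LSBs, so code = 873.
Code 873 maps back to 0 + 873×0.00585938 V = 5.1152344 V.
Difference: 0.00276562 V → 2.766 mV.

2.766 mV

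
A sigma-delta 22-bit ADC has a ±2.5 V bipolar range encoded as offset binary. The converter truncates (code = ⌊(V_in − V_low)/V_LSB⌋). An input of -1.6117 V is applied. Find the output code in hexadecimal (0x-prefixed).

code 0xB5EC8 (decimal 745160)

LSB = 5 V / 4194304 = 1.19 µV.
(-1.6117 − (−2.5)) / 1.19209e-06 = 745160.049 LSBs.
Floor → code 745160.
In hexadecimal (0x-prefixed): 0xB5EC8.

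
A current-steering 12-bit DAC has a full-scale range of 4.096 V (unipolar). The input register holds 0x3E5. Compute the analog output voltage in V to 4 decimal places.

LSB = 4.096 V / 2^12 = 1.000 mV.
Code 0x3E5 = 997 decimal.
V_out = 0 + 997 × 0.001 V = 0.997 V.

0.9970 V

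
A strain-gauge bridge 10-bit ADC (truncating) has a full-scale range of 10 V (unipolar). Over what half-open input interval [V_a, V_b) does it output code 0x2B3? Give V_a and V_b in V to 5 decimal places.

[6.74805 V, 6.75781 V)

LSB = 10/2^10 = 9.766 mV.
Code 0x2B3 = 691 decimal.
V_a = V_low + 691·LSB = 6.74805 V; V_b = V_low + 692·LSB = 6.75781 V.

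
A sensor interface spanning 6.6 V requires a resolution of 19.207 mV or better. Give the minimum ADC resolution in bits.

9 bits

Number of steps required ≥ 6.6 V / 19.207 mV = 343.62.
Need 2^N ≥ 343.62; 2^8 = 256, 2^9 = 512.
Minimum N = 9.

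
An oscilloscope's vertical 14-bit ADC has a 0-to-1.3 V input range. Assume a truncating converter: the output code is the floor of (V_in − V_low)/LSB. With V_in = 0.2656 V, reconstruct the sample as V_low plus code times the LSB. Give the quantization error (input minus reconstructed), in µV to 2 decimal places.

LSB = 1.3/2^14 = 79.35 µV.
(0.2656 − 0)/7.93457e-05 = 3347.3772; ⌊·⌋ gives code 3347.
V_rec = 0 + 3347·7.93457e-05 = 0.26557007 V.
V_in − V_rec = 2.99316e-05 V = 29.93 µV.

29.93 µV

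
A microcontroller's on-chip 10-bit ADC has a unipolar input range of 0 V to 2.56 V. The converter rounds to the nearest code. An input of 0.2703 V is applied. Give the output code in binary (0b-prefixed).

Full-scale span = 2.56 V; LSB = 2.56/2^10 = 2.500 mV.
(0.2703 − 0) / 0.0025 = 108.120 LSBs.
So the output code is 108.
In binary (0b-prefixed): 0b1101100.

code 0b1101100 (decimal 108)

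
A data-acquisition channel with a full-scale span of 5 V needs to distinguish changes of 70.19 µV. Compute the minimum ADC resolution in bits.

Number of steps required ≥ 5 V / 70.19 µV = 71235.22.
Need 2^N ≥ 71235.22; 2^16 = 65536, 2^17 = 131072.
Minimum N = 17.

17 bits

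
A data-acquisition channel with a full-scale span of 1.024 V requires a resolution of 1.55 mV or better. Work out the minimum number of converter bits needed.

10 bits

Number of steps required ≥ 1.024 V / 1.55 mV = 660.65.
Need 2^N ≥ 660.65; 2^9 = 512, 2^10 = 1024.
Minimum N = 10.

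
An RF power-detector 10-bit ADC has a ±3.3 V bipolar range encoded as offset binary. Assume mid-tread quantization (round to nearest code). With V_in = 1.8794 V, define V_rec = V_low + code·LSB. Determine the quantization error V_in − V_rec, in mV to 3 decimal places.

Step size: 6.6 V ÷ 2^10 = 6.445 mV.
Scaled input = 803.5918 LSBs, so code = 804.
V_rec = (−3.3) + 804·0.00644531 = 1.8820313 V.
V_in − V_rec = -0.00263125 V = -2.631 mV.

-2.631 mV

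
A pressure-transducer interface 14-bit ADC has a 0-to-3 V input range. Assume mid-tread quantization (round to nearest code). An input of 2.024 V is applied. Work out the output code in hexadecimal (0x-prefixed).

code 0x2B2E (decimal 11054)

LSB = 3 V / 16384 = 183.11 µV.
(V_in − V_low)/LSB = (2.024 − 0) / 0.000183105 = 11053.739.
So the output code is 11054.
In hexadecimal (0x-prefixed): 0x2B2E.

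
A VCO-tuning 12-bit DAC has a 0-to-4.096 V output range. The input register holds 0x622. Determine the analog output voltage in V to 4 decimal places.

LSB = 4.096 V / 2^12 = 1.000 mV.
Code 0x622 = 1570 decimal.
V_out = 0 + 1570 × 0.001 V = 1.57 V.

1.5700 V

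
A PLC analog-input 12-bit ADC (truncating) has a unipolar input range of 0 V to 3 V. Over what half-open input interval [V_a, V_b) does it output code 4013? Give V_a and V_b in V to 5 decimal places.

LSB = 3/2^12 = 0.732 mV.
V_a = V_low + 4013·LSB = 2.93921 V; V_b = V_low + 4014·LSB = 2.93994 V.

[2.93921 V, 2.93994 V)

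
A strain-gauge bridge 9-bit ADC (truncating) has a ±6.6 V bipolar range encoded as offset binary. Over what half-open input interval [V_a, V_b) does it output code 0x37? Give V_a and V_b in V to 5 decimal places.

LSB = 13.2/2^9 = 25.781 mV.
Code 0x37 = 55 decimal.
V_a = V_low + 55·LSB = -5.18203 V; V_b = V_low + 56·LSB = -5.15625 V.

[-5.18203 V, -5.15625 V)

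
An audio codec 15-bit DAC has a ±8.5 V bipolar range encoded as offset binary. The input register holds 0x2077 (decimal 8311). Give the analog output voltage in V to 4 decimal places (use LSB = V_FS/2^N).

-4.1883 V

LSB = 17 V / 2^15 = 0.519 mV.
Code 0x2077 = 8311 decimal.
V_out = (−8.5) + 8311 × 0.000518799 V = -4.18826 V.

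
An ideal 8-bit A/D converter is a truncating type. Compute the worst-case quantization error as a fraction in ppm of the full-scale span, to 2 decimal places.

Truncating → worst-case error = 1 LSB = V_FS/2^8, so 1e+06/256 = 3906.25 ppm of full scale.

3906.25 ppm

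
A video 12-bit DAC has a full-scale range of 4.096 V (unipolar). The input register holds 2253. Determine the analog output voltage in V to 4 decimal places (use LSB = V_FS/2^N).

2.2530 V

LSB = 4.096 V / 2^12 = 1.000 mV.
V_out = 0 + 2253 × 0.001 V = 2.253 V.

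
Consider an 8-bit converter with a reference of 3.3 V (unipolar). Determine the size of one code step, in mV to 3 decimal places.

Full-scale span = 3.3 V.
LSB = 3.3 / 2^8 = 3.3 / 256 = 0.0128906 V = 12.891 mV.

12.891 mV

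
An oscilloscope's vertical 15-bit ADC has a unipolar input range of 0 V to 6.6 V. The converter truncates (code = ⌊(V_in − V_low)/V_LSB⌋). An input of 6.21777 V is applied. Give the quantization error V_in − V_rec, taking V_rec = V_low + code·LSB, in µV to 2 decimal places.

57.60 µV

One LSB is 6.6 V / 32768 = 201.42 µV.
(6.21777 − 0)/0.000201416 = 30870.2860; ⌊·⌋ gives code 30870.
Code 30870 maps back to 0 + 30870×0.000201416 V = 6.2177124 V.
V_in − V_rec = 5.75977e-05 V = 57.60 µV.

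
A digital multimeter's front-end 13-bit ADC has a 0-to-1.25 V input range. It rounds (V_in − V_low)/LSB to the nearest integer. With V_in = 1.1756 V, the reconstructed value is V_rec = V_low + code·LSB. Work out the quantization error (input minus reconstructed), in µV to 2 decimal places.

62.89 µV

One LSB is 1.25 V / 8192 = 152.59 µV.
Scaled input = 7704.4122 LSBs, so code = 7704.
Reconstructed: 1.1755371 V.
Difference: 6.28906e-05 V → 62.89 µV.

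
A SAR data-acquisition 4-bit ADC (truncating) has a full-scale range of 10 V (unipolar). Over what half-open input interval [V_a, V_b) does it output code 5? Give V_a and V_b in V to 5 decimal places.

LSB = 10/2^4 = 0.6250 V.
V_a = V_low + 5·LSB = 3.125 V; V_b = V_low + 6·LSB = 3.75 V.

[3.12500 V, 3.75000 V)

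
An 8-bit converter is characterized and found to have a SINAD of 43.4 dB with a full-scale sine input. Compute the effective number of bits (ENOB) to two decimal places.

6.92 bits

ENOB = (SINAD − 1.76) / 6.02 = (43.4 − 1.76)/6.02 = 6.917.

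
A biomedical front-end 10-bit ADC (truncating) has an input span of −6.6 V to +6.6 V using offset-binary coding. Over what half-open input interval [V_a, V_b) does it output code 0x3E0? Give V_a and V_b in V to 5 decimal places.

LSB = 13.2/2^10 = 12.891 mV.
Code 0x3E0 = 992 decimal.
V_a = V_low + 992·LSB = 6.1875 V; V_b = V_low + 993·LSB = 6.20039 V.

[6.18750 V, 6.20039 V)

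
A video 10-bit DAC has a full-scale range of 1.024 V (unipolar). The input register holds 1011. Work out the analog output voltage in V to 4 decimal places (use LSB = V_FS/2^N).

LSB = 1.024 V / 2^10 = 1.000 mV.
V_out = 0 + 1011 × 0.001 V = 1.011 V.

1.0110 V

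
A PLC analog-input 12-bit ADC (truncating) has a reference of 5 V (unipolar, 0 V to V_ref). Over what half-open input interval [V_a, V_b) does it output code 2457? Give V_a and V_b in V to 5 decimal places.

LSB = 5/2^12 = 1.221 mV.
V_a = V_low + 2457·LSB = 2.99927 V; V_b = V_low + 2458·LSB = 3.00049 V.

[2.99927 V, 3.00049 V)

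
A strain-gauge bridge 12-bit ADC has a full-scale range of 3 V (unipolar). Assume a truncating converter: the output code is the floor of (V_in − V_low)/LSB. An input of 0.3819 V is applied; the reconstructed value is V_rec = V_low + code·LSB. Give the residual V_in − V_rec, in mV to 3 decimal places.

0.308 mV

Step size: 3 V ÷ 2^12 = 0.732 mV.
(V_in − V_low)/LSB = (0.3819 − 0)/0.000732422 = 521.4208 → code 521 (floor).
Reconstructed: 0.3815918 V.
V_in − V_rec = 0.000308203 V = 0.308 mV.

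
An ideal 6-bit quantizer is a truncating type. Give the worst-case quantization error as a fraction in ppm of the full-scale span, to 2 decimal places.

Truncating → worst-case error = 1 LSB = V_FS/2^6, so 1e+06/64 = 15625 ppm of full scale.

15625.00 ppm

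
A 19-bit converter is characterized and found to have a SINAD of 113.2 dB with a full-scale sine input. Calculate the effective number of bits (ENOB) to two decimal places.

ENOB = (SINAD − 1.76) / 6.02 = (113.2 − 1.76)/6.02 = 18.512.

18.51 bits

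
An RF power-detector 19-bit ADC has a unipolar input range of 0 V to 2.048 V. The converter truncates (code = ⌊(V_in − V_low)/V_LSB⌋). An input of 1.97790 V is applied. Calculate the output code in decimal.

code 506342

Full-scale span = 2.048 V; LSB = 2.048/2^19 = 3.91 µV.
Input sits at 506342.400 steps above V_low.
So the output code is 506342.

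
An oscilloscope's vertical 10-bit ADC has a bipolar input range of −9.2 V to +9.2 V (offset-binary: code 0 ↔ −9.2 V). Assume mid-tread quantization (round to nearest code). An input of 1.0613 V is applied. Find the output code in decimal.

With 1024 levels over 18.4 V, one step is 17.969 mV.
(1.0613 − (−9.2)) / 0.0179687 = 571.064 LSBs.
So the output code is 571.

code 571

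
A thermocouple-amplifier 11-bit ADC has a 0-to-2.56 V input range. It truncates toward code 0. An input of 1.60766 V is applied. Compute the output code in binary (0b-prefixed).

code 0b10100000110 (decimal 1286)

Full-scale span = 2.56 V; LSB = 2.56/2^11 = 1.250 mV.
(V_in − V_low)/LSB = (1.60766 − 0) / 0.00125 = 1286.128.
So the output code is 1286.
In binary (0b-prefixed): 0b10100000110.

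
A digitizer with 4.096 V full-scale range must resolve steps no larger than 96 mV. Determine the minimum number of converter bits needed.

Number of steps required ≥ 4.096 V / 96 mV = 42.67.
Need 2^N ≥ 42.67; 2^5 = 32, 2^6 = 64.
Minimum N = 6.

6 bits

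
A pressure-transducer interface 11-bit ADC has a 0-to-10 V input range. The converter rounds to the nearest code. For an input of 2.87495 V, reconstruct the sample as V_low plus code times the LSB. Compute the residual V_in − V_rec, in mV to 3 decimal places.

Step size: 10 V ÷ 2^11 = 4.883 mV.
(V_in − V_low)/LSB = (2.87495 − 0)/0.00488281 = 588.7898 → code 589 (round).
V_rec = 0 + 589·0.00488281 = 2.8759766 V.
V_in − V_rec = -0.00102656 V = -1.027 mV.

-1.027 mV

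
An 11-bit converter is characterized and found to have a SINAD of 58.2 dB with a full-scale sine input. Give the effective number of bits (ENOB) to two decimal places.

ENOB = (SINAD − 1.76) / 6.02 = (58.2 − 1.76)/6.02 = 9.375.

9.38 bits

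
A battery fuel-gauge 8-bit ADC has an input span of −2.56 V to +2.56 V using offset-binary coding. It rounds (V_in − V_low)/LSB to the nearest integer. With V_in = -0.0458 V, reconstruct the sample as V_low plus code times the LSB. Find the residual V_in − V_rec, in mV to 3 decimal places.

-5.800 mV

LSB = 5.12/2^8 = 20.000 mV.
(-0.0458 − (−2.56))/0.02 = 125.7100; round gives code 126.
Reconstructed: -0.04 V.
Error = -0.0458 − (−0.04) = -0.0058 V = -5.800 mV.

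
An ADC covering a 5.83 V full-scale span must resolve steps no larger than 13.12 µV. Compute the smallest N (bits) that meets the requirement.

19 bits

Number of steps required ≥ 5.83 V / 13.12 µV = 444359.76.
Need 2^N ≥ 444359.76; 2^18 = 262144, 2^19 = 524288.
Minimum N = 19.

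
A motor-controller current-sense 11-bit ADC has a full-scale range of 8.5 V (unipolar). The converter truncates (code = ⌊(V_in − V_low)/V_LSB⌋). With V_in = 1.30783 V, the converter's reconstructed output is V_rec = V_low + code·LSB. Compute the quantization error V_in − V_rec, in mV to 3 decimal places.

0.457 mV

LSB = 8.5/2^11 = 4.150 mV.
(V_in − V_low)/LSB = (1.30783 − 0)/0.00415039 = 315.1101 → code 315 (floor).
Code 315 maps back to 0 + 315×0.00415039 V = 1.307373 V.
Difference: 0.000456953 V → 0.457 mV.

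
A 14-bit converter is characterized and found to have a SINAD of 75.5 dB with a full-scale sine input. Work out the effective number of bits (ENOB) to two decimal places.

12.25 bits

ENOB = (SINAD − 1.76) / 6.02 = (75.5 − 1.76)/6.02 = 12.249.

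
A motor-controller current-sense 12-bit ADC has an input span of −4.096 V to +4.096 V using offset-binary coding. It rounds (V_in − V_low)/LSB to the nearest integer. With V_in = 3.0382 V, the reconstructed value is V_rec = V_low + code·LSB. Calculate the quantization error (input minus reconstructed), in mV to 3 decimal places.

Step size: 8.192 V ÷ 2^12 = 2.000 mV.
Scaled input = 3567.1000 LSBs, so code = 3567.
Reconstructed: 3.038 V.
Difference: 0.0002 V → 0.200 mV.

0.200 mV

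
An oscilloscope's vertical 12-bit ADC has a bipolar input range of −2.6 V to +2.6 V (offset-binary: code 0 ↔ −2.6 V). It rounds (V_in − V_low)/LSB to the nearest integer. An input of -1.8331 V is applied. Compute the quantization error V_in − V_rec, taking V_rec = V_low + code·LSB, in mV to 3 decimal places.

One LSB is 5.2 V / 4096 = 1.270 mV.
(V_in − V_low)/LSB = (-1.8331 − (−2.6))/0.00126953 = 604.0812 → code 604 (round).
V_rec = (−2.6) + 604·0.00126953 = -1.8332031 V.
V_in − V_rec = 0.000103125 V = 0.103 mV.

0.103 mV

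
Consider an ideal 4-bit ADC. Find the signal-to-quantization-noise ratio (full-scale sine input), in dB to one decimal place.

25.8 dB

SNR ≈ 6.02·N + 1.76 dB = 6.02·4 + 1.76 = 25.84 dB.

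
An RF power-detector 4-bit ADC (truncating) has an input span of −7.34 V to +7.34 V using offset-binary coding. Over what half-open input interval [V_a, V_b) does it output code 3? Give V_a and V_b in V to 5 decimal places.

LSB = 14.68/2^4 = 0.9175 V.
V_a = V_low + 3·LSB = -4.5875 V; V_b = V_low + 4·LSB = -3.67 V.

[-4.58750 V, -3.67000 V)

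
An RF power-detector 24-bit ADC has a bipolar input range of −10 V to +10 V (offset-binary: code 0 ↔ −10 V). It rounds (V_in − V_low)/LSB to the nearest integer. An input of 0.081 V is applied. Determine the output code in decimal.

code 8456556

With 16777216 levels over 20 V, one step is 1.19 µV.
(0.081 − (−10)) / 1.19209e-06 = 8456555.725 LSBs.
Round → code 8456556.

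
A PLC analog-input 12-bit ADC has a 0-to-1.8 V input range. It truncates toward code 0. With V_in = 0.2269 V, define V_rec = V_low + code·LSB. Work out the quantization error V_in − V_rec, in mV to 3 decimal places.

0.142 mV

One LSB is 1.8 V / 4096 = 439.45 µV.
(V_in − V_low)/LSB = (0.2269 − 0)/0.000439453 = 516.3236 → code 516 (floor).
V_rec = 0 + 516·0.000439453 = 0.22675781 V.
V_in − V_rec = 0.000142188 V = 0.142 mV.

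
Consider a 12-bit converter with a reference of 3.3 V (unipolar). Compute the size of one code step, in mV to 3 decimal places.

Full-scale span = 3.3 V.
LSB = 3.3 / 2^12 = 3.3 / 4096 = 0.000805664 V = 0.806 mV.

0.806 mV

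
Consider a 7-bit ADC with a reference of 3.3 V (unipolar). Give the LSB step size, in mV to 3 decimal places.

Full-scale span = 3.3 V.
LSB = 3.3 / 2^7 = 3.3 / 128 = 0.0257812 V = 25.781 mV.

25.781 mV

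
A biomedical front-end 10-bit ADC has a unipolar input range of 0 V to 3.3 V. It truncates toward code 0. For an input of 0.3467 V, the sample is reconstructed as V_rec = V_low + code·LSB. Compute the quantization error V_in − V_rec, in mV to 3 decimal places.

One LSB is 3.3 V / 1024 = 3.223 mV.
Scaled input = 107.5821 LSBs, so code = 107.
Code 107 maps back to 0 + 107×0.00322266 V = 0.34482422 V.
V_in − V_rec = 0.00187578 V = 1.876 mV.

1.876 mV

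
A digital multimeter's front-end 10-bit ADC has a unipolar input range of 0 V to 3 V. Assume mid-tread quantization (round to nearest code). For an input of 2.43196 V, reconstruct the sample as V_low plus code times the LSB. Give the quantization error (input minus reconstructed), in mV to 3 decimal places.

0.319 mV

LSB = 3/2^10 = 2.930 mV.
Scaled input = 830.1090 LSBs, so code = 830.
Code 830 maps back to 0 + 830×0.00292969 V = 2.4316406 V.
Error = 2.43196 − 2.4316406 = 0.000319375 V = 0.319 mV.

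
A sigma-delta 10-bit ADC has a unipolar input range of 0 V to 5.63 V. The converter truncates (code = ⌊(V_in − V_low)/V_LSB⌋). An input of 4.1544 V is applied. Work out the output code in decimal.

code 755

Full-scale span = 5.63 V; LSB = 5.63/2^10 = 5.498 mV.
Input sits at 755.614 steps above V_low.
Floor → code 755.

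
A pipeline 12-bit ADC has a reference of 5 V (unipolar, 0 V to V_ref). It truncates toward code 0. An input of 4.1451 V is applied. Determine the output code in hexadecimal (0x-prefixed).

With 4096 levels over 5 V, one step is 1.221 mV.
Input sits at 3395.666 steps above V_low.
⌊·⌋(3395.666) = 3395.
In hexadecimal (0x-prefixed): 0xD43.

code 0xD43 (decimal 3395)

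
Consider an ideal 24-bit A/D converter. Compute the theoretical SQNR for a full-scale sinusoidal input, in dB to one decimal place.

146.2 dB

SNR ≈ 6.02·N + 1.76 dB = 6.02·24 + 1.76 = 146.24 dB.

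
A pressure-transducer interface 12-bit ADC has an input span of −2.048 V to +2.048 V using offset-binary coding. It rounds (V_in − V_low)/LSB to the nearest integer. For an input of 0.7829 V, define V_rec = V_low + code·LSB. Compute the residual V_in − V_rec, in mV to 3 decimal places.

Step size: 4.096 V ÷ 2^12 = 1.000 mV.
Scaled input = 2830.9000 LSBs, so code = 2831.
Reconstructed: 0.783 V.
Difference: -0.0001 V → -0.100 mV.

-0.100 mV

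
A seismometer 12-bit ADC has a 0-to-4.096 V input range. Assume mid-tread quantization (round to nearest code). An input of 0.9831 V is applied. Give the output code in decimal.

Full-scale span = 4.096 V; LSB = 4.096/2^12 = 1.000 mV.
(0.9831 − 0) / 0.001 = 983.100 LSBs.
round(983.100) = 983.

code 983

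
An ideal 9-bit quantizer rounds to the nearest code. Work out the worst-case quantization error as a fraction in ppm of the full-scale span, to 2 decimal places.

Rounding → worst-case error = ½ LSB = V_FS/2^10, so 1e+06/1024 = 976.562 ppm of full scale.

976.56 ppm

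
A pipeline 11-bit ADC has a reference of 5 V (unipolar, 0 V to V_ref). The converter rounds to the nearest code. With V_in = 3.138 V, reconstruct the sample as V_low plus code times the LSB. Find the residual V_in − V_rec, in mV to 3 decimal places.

0.793 mV

LSB = 5/2^11 = 2.441 mV.
(V_in − V_low)/LSB = (3.138 − 0)/0.00244141 = 1285.3248 → code 1285 (round).
Code 1285 maps back to 0 + 1285×0.00244141 V = 3.137207 V.
V_in − V_rec = 0.000792969 V = 0.793 mV.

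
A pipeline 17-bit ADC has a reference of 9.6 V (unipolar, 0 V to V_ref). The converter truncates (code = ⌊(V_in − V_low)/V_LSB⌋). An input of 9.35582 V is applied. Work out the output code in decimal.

LSB = 9.6 V / 131072 = 73.24 µV.
(9.35582 − 0) / 7.32422e-05 = 127738.129 LSBs.
So the output code is 127738.

code 127738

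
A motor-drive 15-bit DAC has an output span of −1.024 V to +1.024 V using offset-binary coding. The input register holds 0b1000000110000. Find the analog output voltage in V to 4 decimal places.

LSB = 2.048 V / 2^15 = 62.50 µV.
Code 0b1000000110000 = 4144 decimal.
V_out = (−1.024) + 4144 × 6.25e-05 V = -0.765 V.

-0.7650 V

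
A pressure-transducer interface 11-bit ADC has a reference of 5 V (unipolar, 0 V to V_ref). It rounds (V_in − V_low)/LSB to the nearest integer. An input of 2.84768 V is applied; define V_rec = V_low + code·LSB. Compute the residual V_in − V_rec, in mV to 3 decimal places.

1.000 mV

Step size: 5 V ÷ 2^11 = 2.441 mV.
Scaled input = 1166.4097 LSBs, so code = 1166.
V_rec = 0 + 1166·0.00244141 = 2.8466797 V.
Difference: 0.00100031 V → 1.000 mV.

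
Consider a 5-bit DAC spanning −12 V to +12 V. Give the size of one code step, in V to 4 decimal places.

Full-scale span = 24 V.
LSB = 24 / 2^5 = 24 / 32 = 0.75 V = 0.7500 V.

0.7500 V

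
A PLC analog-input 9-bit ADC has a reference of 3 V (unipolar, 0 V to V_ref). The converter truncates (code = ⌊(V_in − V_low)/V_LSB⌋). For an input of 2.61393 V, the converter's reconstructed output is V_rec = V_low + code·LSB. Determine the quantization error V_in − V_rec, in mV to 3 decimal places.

0.649 mV

One LSB is 3 V / 512 = 5.859 mV.
Scaled input = 446.1107 LSBs, so code = 446.
V_rec = 0 + 446·0.00585938 = 2.6132812 V.
V_in − V_rec = 0.00064875 V = 0.649 mV.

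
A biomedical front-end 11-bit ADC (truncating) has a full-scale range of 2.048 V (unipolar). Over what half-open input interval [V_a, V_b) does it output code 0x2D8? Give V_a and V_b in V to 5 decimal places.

LSB = 2.048/2^11 = 1.000 mV.
Code 0x2D8 = 728 decimal.
V_a = V_low + 728·LSB = 0.728 V; V_b = V_low + 729·LSB = 0.729 V.

[0.72800 V, 0.72900 V)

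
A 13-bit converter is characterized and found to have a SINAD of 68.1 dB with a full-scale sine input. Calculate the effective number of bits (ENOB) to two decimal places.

11.02 bits

ENOB = (SINAD − 1.76) / 6.02 = (68.1 − 1.76)/6.02 = 11.020.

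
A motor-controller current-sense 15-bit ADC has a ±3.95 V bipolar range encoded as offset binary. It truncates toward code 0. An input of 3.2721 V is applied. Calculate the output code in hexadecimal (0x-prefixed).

LSB = 7.9 V / 32768 = 241.09 µV.
(V_in − V_low)/LSB = (3.2721 − (−3.95)) / 0.000241089 = 29956.174.
So the output code is 29956.
In hexadecimal (0x-prefixed): 0x7504.

code 0x7504 (decimal 29956)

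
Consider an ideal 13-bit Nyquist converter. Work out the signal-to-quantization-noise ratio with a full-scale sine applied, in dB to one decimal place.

80.0 dB

SNR ≈ 6.02·N + 1.76 dB = 6.02·13 + 1.76 = 80.02 dB.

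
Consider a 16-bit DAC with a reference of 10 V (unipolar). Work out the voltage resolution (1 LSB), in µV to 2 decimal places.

Full-scale span = 10 V.
LSB = 10 / 2^16 = 10 / 65536 = 0.000152588 V = 152.59 µV.

152.59 µV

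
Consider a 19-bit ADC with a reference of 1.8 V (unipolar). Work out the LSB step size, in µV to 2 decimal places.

Full-scale span = 1.8 V.
LSB = 1.8 / 2^19 = 1.8 / 524288 = 3.43323e-06 V = 3.43 µV.

3.43 µV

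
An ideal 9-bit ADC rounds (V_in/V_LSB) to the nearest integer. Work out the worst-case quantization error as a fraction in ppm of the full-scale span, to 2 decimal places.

Rounding → worst-case error = ½ LSB = V_FS/2^10, so 1e+06/1024 = 976.562 ppm of full scale.

976.56 ppm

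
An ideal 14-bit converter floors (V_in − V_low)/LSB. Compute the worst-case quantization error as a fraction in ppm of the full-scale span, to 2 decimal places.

61.04 ppm

Truncating → worst-case error = 1 LSB = V_FS/2^14, so 1e+06/16384 = 61.0352 ppm of full scale.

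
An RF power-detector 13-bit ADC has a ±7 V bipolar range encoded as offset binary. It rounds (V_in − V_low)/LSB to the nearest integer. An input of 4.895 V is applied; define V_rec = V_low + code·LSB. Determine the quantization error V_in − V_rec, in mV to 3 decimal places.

0.469 mV

Step size: 14 V ÷ 2^13 = 1.709 mV.
(V_in − V_low)/LSB = (4.895 − (−7))/0.00170898 = 6960.2743 → code 6960 (round).
Reconstructed: 4.8945312 V.
Error = 4.895 − 4.8945312 = 0.00046875 V = 0.469 mV.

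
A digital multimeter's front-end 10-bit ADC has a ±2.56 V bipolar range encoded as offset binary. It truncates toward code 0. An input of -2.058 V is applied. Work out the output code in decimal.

code 100

LSB = 5.12 V / 1024 = 5.000 mV.
Input sits at 100.400 steps above V_low.
So the output code is 100.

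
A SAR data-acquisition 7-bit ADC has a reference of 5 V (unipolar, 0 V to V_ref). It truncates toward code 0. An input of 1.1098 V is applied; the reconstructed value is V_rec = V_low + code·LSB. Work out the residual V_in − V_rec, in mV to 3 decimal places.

16.050 mV

One LSB is 5 V / 128 = 39.062 mV.
(1.1098 − 0)/0.0390625 = 28.4109; ⌊·⌋ gives code 28.
Reconstructed: 1.09375 V.
Error = 1.1098 − 1.09375 = 0.01605 V = 16.050 mV.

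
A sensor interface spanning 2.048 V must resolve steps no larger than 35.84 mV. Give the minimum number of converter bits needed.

6 bits

Number of steps required ≥ 2.048 V / 35.84 mV = 57.14.
Need 2^N ≥ 57.14; 2^5 = 32, 2^6 = 64.
Minimum N = 6.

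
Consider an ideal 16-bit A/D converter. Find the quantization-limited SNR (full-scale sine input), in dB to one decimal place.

98.1 dB

SNR ≈ 6.02·N + 1.76 dB = 6.02·16 + 1.76 = 98.08 dB.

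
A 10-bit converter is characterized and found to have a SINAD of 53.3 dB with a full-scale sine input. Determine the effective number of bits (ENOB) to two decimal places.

8.56 bits

ENOB = (SINAD − 1.76) / 6.02 = (53.3 − 1.76)/6.02 = 8.561.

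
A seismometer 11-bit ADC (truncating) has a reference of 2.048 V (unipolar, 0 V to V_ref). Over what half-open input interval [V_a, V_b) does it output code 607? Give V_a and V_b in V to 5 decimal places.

LSB = 2.048/2^11 = 1.000 mV.
V_a = V_low + 607·LSB = 0.607 V; V_b = V_low + 608·LSB = 0.608 V.

[0.60700 V, 0.60800 V)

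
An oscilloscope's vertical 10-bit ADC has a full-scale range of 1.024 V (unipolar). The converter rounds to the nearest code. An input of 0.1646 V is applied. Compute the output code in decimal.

Full-scale span = 1.024 V; LSB = 1.024/2^10 = 1.000 mV.
Input sits at 164.600 steps above V_low.
Round → code 165.

code 165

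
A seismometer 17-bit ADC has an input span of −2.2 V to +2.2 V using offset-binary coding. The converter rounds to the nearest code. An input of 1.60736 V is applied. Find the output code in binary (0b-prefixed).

Full-scale span = 4.4 V; LSB = 4.4/2^17 = 33.57 µV.
Input sits at 113417.793 steps above V_low.
round(113417.793) = 113418.
In binary (0b-prefixed): 0b11011101100001010.

code 0b11011101100001010 (decimal 113418)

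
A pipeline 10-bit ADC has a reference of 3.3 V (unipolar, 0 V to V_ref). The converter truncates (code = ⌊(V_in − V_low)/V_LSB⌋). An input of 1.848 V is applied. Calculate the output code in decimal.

LSB = 3.3 V / 1024 = 3.223 mV.
(V_in − V_low)/LSB = (1.848 − 0) / 0.00322266 = 573.440.
⌊·⌋(573.440) = 573.

code 573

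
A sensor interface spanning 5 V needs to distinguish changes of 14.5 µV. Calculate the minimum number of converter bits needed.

19 bits

Number of steps required ≥ 5 V / 14.5 µV = 344827.59.
Need 2^N ≥ 344827.59; 2^18 = 262144, 2^19 = 524288.
Minimum N = 19.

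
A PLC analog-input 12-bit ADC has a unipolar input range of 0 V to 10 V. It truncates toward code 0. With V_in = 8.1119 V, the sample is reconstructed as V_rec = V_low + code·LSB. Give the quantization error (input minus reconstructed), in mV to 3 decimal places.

1.548 mV

LSB = 10/2^12 = 2.441 mV.
(8.1119 − 0)/0.00244141 = 3322.6342; ⌊·⌋ gives code 3322.
Reconstructed: 8.1103516 V.
Difference: 0.00154844 V → 1.548 mV.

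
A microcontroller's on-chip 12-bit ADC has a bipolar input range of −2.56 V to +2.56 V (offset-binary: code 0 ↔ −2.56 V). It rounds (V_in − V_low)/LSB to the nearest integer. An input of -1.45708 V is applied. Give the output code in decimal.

code 882

Full-scale span = 5.12 V; LSB = 5.12/2^12 = 1.250 mV.
(V_in − V_low)/LSB = (-1.45708 − (−2.56)) / 0.00125 = 882.336.
round(882.336) = 882.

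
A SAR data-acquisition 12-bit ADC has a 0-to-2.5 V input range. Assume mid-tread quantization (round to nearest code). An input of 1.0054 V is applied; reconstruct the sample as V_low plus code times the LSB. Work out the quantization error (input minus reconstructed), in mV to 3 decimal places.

LSB = 2.5/2^12 = 0.610 mV.
(1.0054 − 0)/0.000610352 = 1647.2474; round gives code 1647.
Code 1647 maps back to 0 + 1647×0.000610352 V = 1.005249 V.
Difference: 0.000150977 V → 0.151 mV.

0.151 mV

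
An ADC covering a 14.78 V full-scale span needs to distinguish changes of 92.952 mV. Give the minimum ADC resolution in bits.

8 bits

Number of steps required ≥ 14.78 V / 92.952 mV = 159.01.
Need 2^N ≥ 159.01; 2^7 = 128, 2^8 = 256.
Minimum N = 8.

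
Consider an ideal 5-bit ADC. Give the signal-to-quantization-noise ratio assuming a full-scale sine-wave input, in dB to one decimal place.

SNR ≈ 6.02·N + 1.76 dB = 6.02·5 + 1.76 = 31.86 dB.

31.9 dB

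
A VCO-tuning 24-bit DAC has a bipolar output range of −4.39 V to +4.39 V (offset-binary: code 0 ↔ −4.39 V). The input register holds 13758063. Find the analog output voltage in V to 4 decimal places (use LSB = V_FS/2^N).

2.8100 V

LSB = 8.78 V / 2^24 = 0.52 µV.
V_out = (−4.39) + 13758063 × 5.23329e-07 V = 2.80999 V.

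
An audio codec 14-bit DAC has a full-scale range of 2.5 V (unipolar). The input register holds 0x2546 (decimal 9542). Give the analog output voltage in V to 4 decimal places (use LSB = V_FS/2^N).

1.4560 V

LSB = 2.5 V / 2^14 = 152.59 µV.
Code 0x2546 = 9542 decimal.
V_out = 0 + 9542 × 0.000152588 V = 1.45599 V.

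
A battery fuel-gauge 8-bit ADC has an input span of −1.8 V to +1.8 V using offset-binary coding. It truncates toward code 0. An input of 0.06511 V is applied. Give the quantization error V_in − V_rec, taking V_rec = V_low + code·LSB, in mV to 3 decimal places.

Step size: 3.6 V ÷ 2^8 = 14.062 mV.
Scaled input = 132.6300 LSBs, so code = 132.
V_rec = (−1.8) + 132·0.0140625 = 0.05625 V.
Difference: 0.00886 V → 8.860 mV.

8.860 mV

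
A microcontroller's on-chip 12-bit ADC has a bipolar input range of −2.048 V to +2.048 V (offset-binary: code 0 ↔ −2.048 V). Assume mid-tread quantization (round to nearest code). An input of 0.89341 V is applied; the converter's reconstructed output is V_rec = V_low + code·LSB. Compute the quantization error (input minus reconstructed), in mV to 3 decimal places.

Step size: 4.096 V ÷ 2^12 = 1.000 mV.
(V_in − V_low)/LSB = (0.89341 − (−2.048))/0.001 = 2941.4100 → code 2941 (round).
V_rec = (−2.048) + 2941·0.001 = 0.893 V.
Difference: 0.00041 V → 0.410 mV.

0.410 mV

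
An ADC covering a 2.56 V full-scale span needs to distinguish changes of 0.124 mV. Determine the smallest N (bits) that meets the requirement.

Number of steps required ≥ 2.56 V / 0.124 mV = 20645.16.
Need 2^N ≥ 20645.16; 2^14 = 16384, 2^15 = 32768.
Minimum N = 15.

15 bits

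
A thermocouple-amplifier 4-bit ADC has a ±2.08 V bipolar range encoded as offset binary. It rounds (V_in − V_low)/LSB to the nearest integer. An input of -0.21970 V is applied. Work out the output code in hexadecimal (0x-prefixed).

code 0x7 (decimal 7)

Full-scale span = 4.16 V; LSB = 4.16/2^4 = 260.000 mV.
(V_in − V_low)/LSB = (-0.21970 − (−2.08)) / 0.26 = 7.155.
So the output code is 7.
In hexadecimal (0x-prefixed): 0x7.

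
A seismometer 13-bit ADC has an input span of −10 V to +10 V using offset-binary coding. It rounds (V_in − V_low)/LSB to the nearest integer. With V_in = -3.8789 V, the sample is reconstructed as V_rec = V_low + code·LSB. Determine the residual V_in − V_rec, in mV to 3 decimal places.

One LSB is 20 V / 8192 = 2.441 mV.
Scaled input = 2507.2026 LSBs, so code = 2507.
Reconstructed: -3.8793945 V.
Error = -3.8789 − (−3.8793945) = 0.000494531 V = 0.495 mV.

0.495 mV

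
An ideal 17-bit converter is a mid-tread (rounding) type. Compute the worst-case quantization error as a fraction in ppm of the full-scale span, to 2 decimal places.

Rounding → worst-case error = ½ LSB = V_FS/2^18, so 1e+06/262144 = 3.8147 ppm of full scale.

3.81 ppm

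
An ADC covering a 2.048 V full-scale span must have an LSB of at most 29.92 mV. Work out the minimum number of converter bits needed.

Number of steps required ≥ 2.048 V / 29.92 mV = 68.45.
Need 2^N ≥ 68.45; 2^6 = 64, 2^7 = 128.
Minimum N = 7.

7 bits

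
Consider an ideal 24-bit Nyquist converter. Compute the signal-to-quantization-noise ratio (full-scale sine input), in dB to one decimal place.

SNR ≈ 6.02·N + 1.76 dB = 6.02·24 + 1.76 = 146.24 dB.

146.2 dB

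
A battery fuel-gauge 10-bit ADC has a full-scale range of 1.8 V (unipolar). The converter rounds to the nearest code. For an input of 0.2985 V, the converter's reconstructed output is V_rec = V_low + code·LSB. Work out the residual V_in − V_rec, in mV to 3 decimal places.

LSB = 1.8/2^10 = 1.758 mV.
(0.2985 − 0)/0.00175781 = 169.8133; round gives code 170.
Code 170 maps back to 0 + 170×0.00175781 V = 0.29882812 V.
Difference: -0.000328125 V → -0.328 mV.

-0.328 mV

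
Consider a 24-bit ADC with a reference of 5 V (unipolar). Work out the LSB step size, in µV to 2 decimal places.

0.30 µV

Full-scale span = 5 V.
LSB = 5 / 2^24 = 5 / 16777216 = 2.98023e-07 V = 0.30 µV.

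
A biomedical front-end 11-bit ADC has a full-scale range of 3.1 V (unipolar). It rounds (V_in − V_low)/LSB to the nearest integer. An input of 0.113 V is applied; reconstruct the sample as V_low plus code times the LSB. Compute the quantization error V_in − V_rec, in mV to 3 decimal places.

One LSB is 3.1 V / 2048 = 1.514 mV.
(V_in − V_low)/LSB = (0.113 − 0)/0.00151367 = 74.6529 → code 75 (round).
Code 75 maps back to 0 + 75×0.00151367 V = 0.11352539 V.
V_in − V_rec = -0.000525391 V = -0.525 mV.

-0.525 mV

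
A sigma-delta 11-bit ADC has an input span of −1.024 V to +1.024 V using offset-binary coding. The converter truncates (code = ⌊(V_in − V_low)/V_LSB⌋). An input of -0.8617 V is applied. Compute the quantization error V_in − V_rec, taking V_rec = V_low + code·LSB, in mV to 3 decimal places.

Step size: 2.048 V ÷ 2^11 = 1.000 mV.
(-0.8617 − (−1.024))/0.001 = 162.3000; ⌊·⌋ gives code 162.
Code 162 maps back to (−1.024) + 162×0.001 V = -0.862 V.
V_in − V_rec = 0.0003 V = 0.300 mV.

0.300 mV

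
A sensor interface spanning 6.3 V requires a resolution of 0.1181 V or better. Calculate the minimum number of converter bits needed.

6 bits

Number of steps required ≥ 6.3 V / 0.1181 V = 53.34.
Need 2^N ≥ 53.34; 2^5 = 32, 2^6 = 64.
Minimum N = 6.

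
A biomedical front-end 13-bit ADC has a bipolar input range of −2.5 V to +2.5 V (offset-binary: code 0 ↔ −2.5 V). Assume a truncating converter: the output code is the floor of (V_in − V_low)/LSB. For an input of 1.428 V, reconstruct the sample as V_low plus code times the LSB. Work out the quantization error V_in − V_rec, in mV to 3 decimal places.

0.388 mV

Step size: 5 V ÷ 2^13 = 0.610 mV.
(1.428 − (−2.5))/0.000610352 = 6435.6352; ⌊·⌋ gives code 6435.
Code 6435 maps back to (−2.5) + 6435×0.000610352 V = 1.4276123 V.
V_in − V_rec = 0.000387695 V = 0.388 mV.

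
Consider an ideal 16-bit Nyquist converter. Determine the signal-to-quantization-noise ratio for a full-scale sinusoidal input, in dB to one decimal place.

98.1 dB

SNR ≈ 6.02·N + 1.76 dB = 6.02·16 + 1.76 = 98.08 dB.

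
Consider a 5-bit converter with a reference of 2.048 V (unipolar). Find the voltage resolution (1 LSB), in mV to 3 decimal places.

Full-scale span = 2.048 V.
LSB = 2.048 / 2^5 = 2.048 / 32 = 0.064 V = 64.000 mV.

64.000 mV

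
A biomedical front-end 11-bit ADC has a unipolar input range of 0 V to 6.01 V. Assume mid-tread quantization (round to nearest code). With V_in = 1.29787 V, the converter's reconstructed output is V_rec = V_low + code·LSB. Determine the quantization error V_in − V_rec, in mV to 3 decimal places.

LSB = 6.01/2^11 = 2.935 mV.
Scaled input = 442.2692 LSBs, so code = 442.
Reconstructed: 1.2970801 V.
Difference: 0.000789922 V → 0.790 mV.

0.790 mV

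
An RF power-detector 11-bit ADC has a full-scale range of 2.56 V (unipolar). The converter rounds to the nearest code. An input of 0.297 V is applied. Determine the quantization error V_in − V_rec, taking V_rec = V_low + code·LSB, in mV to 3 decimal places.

-0.500 mV

One LSB is 2.56 V / 2048 = 1.250 mV.
(0.297 − 0)/0.00125 = 237.6000; round gives code 238.
V_rec = 0 + 238·0.00125 = 0.2975 V.
Error = 0.297 − 0.2975 = -0.0005 V = -0.500 mV.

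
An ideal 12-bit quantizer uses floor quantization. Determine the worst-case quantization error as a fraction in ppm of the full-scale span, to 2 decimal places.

Truncating → worst-case error = 1 LSB = V_FS/2^12, so 1e+06/4096 = 244.141 ppm of full scale.

244.14 ppm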